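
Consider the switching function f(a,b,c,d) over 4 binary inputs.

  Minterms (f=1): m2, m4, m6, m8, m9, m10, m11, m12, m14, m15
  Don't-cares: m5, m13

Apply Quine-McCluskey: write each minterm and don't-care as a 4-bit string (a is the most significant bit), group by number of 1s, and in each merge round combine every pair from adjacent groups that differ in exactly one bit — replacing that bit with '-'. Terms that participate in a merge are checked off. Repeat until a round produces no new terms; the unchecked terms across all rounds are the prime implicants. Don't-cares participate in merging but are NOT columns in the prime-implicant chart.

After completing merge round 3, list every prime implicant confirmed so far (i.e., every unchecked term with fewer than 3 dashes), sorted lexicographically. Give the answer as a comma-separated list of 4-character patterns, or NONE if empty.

[col 0] 0010*, 0100*, 0101*, 0110*, 1000*, 1001*, 1010*, 1011*, 1100*, 1101*, 1110*, 1111*
[col 1] -010*, -100*, -101*, -110*, 0-10*, 01-0*, 010-*, 1-00*, 1-01*, 1-10*, 1-11*, 10-0*, 10-1*, 100-*, 101-*, 11-0*, 11-1*, 110-*, 111-*
[col 2] --10, -1-0, -10-, 1--0*, 1--1*, 1-0-*, 1-1-*, 10--*, 11--*
[col 3] 1---
Prime implicants: --10, -1-0, -10-, 1---

--10, -1-0, -10-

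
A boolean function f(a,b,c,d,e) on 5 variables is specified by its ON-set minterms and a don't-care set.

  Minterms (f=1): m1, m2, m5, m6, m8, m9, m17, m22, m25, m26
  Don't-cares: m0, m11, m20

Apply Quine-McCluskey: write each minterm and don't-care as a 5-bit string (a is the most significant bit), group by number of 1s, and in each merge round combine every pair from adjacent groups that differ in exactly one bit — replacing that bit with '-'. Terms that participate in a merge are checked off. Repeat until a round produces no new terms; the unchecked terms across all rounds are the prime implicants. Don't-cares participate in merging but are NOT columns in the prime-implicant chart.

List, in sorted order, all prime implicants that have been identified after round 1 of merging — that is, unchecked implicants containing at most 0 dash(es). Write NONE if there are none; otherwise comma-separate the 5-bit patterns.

11010

[col 0] 00000*, 00001*, 00010*, 00101*, 00110*, 01000*, 01001*, 01011*, 10001*, 10100*, 10110*, 11001*, 11010
[col 1] -0001*, -0110, -1001*, 0-000*, 0-001*, 00-01, 00-10, 000-0, 0000-*, 010-1, 0100-*, 1-001*, 101-0
[col 2] --001, 0-00-
Prime implicants: --001, -0110, 0-00-, 00-01, 00-10, 000-0, 010-1, 101-0, 11010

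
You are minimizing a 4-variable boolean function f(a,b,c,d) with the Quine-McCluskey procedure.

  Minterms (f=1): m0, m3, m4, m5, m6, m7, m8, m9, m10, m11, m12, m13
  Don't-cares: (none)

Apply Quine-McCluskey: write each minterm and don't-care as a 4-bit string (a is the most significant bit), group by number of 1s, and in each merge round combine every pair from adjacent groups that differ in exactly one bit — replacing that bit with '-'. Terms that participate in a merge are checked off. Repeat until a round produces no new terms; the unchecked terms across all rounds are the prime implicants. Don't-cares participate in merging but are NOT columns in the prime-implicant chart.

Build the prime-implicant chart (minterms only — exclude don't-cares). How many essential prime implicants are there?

[col 0] 0000*, 0011*, 0100*, 0101*, 0110*, 0111*, 1000*, 1001*, 1010*, 1011*, 1100*, 1101*
[col 1] -000*, -011, -100*, -101*, 0-00*, 0-11, 01-0*, 01-1*, 010-*, 011-*, 1-00*, 1-01*, 10-0*, 10-1*, 100-*, 101-*, 110-*
[col 2] --00, -10-, 01--, 1-0-, 10--
Prime implicants: --00, -011, -10-, 0-11, 01--, 1-0-, 10--
PI chart (minterm → PIs covering it):
  0 | --00  (sole → essential)
  3 | -011,0-11
  4 | --00,-10-,01--
  5 | -10-,01--
  6 | 01--  (sole → essential)
  7 | 0-11,01--
  8 | --00,1-0-,10--
  9 | 1-0-,10--
  10 | 10--  (sole → essential)
  11 | -011,10--
  12 | --00,-10-,1-0-
  13 | -10-,1-0-
Essential prime implicants: --00, 01--, 10--

3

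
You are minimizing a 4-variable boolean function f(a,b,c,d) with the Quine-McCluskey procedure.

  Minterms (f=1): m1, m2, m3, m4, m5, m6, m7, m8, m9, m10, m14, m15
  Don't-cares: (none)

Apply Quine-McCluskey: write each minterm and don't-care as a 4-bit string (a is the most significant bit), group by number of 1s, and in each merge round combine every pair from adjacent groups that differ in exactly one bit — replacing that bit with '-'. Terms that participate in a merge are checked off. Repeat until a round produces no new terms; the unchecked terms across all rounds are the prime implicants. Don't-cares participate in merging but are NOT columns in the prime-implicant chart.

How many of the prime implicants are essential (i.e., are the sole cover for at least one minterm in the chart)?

2

size-2^0 implicants → 0001(✓)  0010(✓)  0011(✓)  0100(✓)  0101(✓)  0110(✓)  0111(✓)  1000(✓)  1001(✓)  1010(✓)  1110(✓)  1111(✓)
size-2^1 implicants → -001  -010(✓)  -110(✓)  -111(✓)  0-01(✓)  0-10(✓)  0-11(✓)  00-1(✓)  001-(✓)  01-0(✓)  01-1(✓)  010-(✓)  011-(✓)  1-10(✓)  10-0  100-  111-(✓)
size-2^2 implicants → --10  -11-  0--1  0-1-  01--
Unchecked terms (primes): --10, -001, -11-, 0--1, 0-1-, 01--, 10-0, 100-
Minterm coverage:
  m1 ⊆ -001,0--1
  m2 ⊆ --10,0-1-
  m3 ⊆ 0--1,0-1-
  m4 ⊆ 01-- [E]
  m5 ⊆ 0--1,01--
  m6 ⊆ --10,-11-,0-1-,01--
  m7 ⊆ -11-,0--1,0-1-,01--
  m8 ⊆ 10-0,100-
  m9 ⊆ -001,100-
  m10 ⊆ --10,10-0
  m14 ⊆ --10,-11-
  m15 ⊆ -11- [E]
E = {-11-, 01--}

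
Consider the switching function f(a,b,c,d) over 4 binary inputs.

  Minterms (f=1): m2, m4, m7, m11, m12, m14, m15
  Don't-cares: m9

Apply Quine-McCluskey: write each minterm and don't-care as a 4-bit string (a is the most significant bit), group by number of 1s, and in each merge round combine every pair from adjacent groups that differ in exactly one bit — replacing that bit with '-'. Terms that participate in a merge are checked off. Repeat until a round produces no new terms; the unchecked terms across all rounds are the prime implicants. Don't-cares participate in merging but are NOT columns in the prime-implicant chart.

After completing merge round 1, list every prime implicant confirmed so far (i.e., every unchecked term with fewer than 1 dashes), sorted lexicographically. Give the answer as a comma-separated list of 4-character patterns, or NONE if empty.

0010

size-2^0 implicants → 0010  0100(✓)  0111(✓)  1001(✓)  1011(✓)  1100(✓)  1110(✓)  1111(✓)
size-2^1 implicants → -100  -111  1-11  10-1  11-0  111-
Unchecked terms (primes): -100, -111, 0010, 1-11, 10-1, 11-0, 111-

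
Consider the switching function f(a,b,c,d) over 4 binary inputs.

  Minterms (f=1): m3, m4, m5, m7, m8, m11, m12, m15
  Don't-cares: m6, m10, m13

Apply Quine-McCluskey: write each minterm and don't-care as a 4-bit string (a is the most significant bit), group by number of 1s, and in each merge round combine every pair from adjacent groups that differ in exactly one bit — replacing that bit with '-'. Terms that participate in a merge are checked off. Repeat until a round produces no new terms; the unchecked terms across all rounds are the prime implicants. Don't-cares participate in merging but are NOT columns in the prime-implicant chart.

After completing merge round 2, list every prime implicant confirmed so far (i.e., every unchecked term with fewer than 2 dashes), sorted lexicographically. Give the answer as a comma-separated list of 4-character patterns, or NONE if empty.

Round 0: 0011✓ 0100✓ 0101✓ 0110✓ 0111✓ 1000✓ 1010✓ 1011✓ 1100✓ 1101✓ 1111✓
Round 1: -011✓ -100✓ -101✓ -111✓ 0-11✓ 01-0✓ 01-1✓ 010-✓ 011-✓ 1-00 1-11✓ 10-0 101- 11-1✓ 110-✓
Round 2: --11 -1-1 -10- 01--
PIs = {--11, -1-1, -10-, 01--, 1-00, 10-0, 101-}

1-00, 10-0, 101-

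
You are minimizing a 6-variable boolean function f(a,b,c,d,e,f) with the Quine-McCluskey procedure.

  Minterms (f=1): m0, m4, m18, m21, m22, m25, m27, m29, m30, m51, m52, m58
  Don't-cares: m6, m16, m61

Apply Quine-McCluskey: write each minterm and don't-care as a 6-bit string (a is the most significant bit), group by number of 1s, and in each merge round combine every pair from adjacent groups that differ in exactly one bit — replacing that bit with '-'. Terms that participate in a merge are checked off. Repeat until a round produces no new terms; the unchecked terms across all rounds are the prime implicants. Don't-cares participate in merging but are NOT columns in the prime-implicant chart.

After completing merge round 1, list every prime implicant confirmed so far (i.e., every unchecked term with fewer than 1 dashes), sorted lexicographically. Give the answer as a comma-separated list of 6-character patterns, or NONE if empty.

110011, 110100, 111010

[col 0] 000000*, 000100*, 000110*, 010000*, 010010*, 010101*, 010110*, 011001*, 011011*, 011101*, 011110*, 110011, 110100, 111010, 111101*
[col 1] -11101, 0-0000, 0-0110, 000-00, 0001-0, 01-101, 01-110, 010-10, 0100-0, 011-01, 0110-1
Prime implicants: -11101, 0-0000, 0-0110, 000-00, 0001-0, 01-101, 01-110, 010-10, 0100-0, 011-01, 0110-1, 110011, 110100, 111010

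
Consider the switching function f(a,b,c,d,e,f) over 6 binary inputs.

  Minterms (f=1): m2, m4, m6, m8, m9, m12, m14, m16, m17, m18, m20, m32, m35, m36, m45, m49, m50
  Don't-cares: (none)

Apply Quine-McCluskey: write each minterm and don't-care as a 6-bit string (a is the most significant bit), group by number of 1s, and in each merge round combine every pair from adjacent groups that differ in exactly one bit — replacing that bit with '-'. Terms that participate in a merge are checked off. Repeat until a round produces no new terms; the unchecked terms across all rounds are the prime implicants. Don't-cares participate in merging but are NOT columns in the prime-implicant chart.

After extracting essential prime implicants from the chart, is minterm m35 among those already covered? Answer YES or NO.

size-2^0 implicants → 000010(✓)  000100(✓)  000110(✓)  001000(✓)  001001(✓)  001100(✓)  001110(✓)  010000(✓)  010001(✓)  010010(✓)  010100(✓)  100000(✓)  100011  100100(✓)  101101  110001(✓)  110010(✓)
size-2^1 implicants → -00100  -10001  -10010  0-0010  0-0100  00-100(✓)  00-110(✓)  000-10  0001-0(✓)  001-00  00100-  0011-0(✓)  010-00  0100-0  01000-  100-00
size-2^2 implicants → 00-1-0
Unchecked terms (primes): -00100, -10001, -10010, 0-0010, 0-0100, 00-1-0, 000-10, 001-00, 00100-, 010-00, 0100-0, 01000-, 100-00, 100011, 101101
Minterm coverage:
  m2 ⊆ 0-0010,000-10
  m4 ⊆ -00100,0-0100,00-1-0
  m6 ⊆ 00-1-0,000-10
  m8 ⊆ 001-00,00100-
  m9 ⊆ 00100- [E]
  m12 ⊆ 00-1-0,001-00
  m14 ⊆ 00-1-0 [E]
  m16 ⊆ 010-00,0100-0,01000-
  m17 ⊆ -10001,01000-
  m18 ⊆ -10010,0-0010,0100-0
  m20 ⊆ 0-0100,010-00
  m32 ⊆ 100-00 [E]
  m35 ⊆ 100011 [E]
  m36 ⊆ -00100,100-00
  m45 ⊆ 101101 [E]
  m49 ⊆ -10001 [E]
  m50 ⊆ -10010 [E]
E = {-10001, -10010, 00-1-0, 00100-, 100-00, 100011, 101101}

YES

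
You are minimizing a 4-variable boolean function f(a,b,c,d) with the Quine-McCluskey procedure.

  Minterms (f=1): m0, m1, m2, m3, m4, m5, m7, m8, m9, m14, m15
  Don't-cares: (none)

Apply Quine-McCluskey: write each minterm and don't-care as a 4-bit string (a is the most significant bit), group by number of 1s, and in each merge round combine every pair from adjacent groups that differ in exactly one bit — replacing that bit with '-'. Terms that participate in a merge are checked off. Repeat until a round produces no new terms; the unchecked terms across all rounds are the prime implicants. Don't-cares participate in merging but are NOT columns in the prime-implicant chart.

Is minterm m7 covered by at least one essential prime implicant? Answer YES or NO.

NO

Round 0: 0000✓ 0001✓ 0010✓ 0011✓ 0100✓ 0101✓ 0111✓ 1000✓ 1001✓ 1110✓ 1111✓
Round 1: -000✓ -001✓ -111 0-00✓ 0-01✓ 0-11✓ 00-0✓ 00-1✓ 000-✓ 001-✓ 01-1✓ 010-✓ 100-✓ 111-
Round 2: -00- 0--1 0-0- 00--
PIs = {-00-, -111, 0--1, 0-0-, 00--, 111-}
Coverage chart:
  m0: -00-,0-0-,00--
  m1: -00-,0--1,0-0-,00--
  m2: 00-- ←essential
  m3: 0--1,00--
  m4: 0-0- ←essential
  m5: 0--1,0-0-
  m7: -111,0--1
  m8: -00- ←essential
  m9: -00- ←essential
  m14: 111- ←essential
  m15: -111,111-
Essential: -00-, 0-0-, 00--, 111-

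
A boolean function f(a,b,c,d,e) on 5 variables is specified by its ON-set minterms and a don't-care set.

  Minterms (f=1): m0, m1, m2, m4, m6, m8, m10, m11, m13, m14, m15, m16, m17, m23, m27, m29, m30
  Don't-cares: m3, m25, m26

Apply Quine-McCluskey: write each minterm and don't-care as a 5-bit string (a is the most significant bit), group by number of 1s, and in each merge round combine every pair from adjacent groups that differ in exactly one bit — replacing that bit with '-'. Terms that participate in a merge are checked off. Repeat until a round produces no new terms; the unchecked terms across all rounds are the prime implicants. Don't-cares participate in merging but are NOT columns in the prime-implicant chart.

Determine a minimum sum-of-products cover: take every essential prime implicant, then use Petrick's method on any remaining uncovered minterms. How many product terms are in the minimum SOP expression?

8

Round 0: 00000✓ 00001✓ 00010✓ 00011✓ 00100✓ 00110✓ 01000✓ 01010✓ 01011✓ 01101✓ 01110✓ 01111✓ 10000✓ 10001✓ 10111 11001✓ 11010✓ 11011✓ 11101✓ 11110✓
Round 1: -0000✓ -0001✓ -1010✓ -1011✓ -1101 -1110✓ 0-000✓ 0-010✓ 0-011✓ 0-110✓ 00-00✓ 00-10✓ 000-0✓ 000-1✓ 0000-✓ 0001-✓ 001-0✓ 01-10✓ 01-11✓ 010-0✓ 0101-✓ 011-1 0111-✓ 1-001 1000-✓ 11-01 11-10✓ 110-1 1101-✓
Round 2: -000- -1-10 -101- 0--10 0-0-0 0-01- 00--0 000-- 01-1-
PIs = {-000-, -1-10, -101-, -1101, 0--10, 0-0-0, 0-01-, 00--0, 000--, 01-1-, 011-1, 1-001, 10111, 11-01, 110-1}
Coverage chart:
  m0: -000-,0-0-0,00--0,000--
  m1: -000-,000--
  m2: 0--10,0-0-0,0-01-,00--0,000--
  m4: 00--0 ←essential
  m6: 0--10,00--0
  m8: 0-0-0 ←essential
  m10: -1-10,-101-,0--10,0-0-0,0-01-,01-1-
  m11: -101-,0-01-,01-1-
  m13: -1101,011-1
  m14: -1-10,0--10,01-1-
  m15: 01-1-,011-1
  m16: -000- ←essential
  m17: -000-,1-001
  m23: 10111 ←essential
  m27: -101-,110-1
  m29: -1101,11-01
  m30: -1-10 ←essential
Essential: -000-, -1-10, 0-0-0, 00--0, 10111
Petrick residual → -101-, -1101, 01-1-
Min cover (8 terms): b'c'd' + bde' + bc'd + bcd'e + a'c'e' + a'b'e' + a'bd + ab'cde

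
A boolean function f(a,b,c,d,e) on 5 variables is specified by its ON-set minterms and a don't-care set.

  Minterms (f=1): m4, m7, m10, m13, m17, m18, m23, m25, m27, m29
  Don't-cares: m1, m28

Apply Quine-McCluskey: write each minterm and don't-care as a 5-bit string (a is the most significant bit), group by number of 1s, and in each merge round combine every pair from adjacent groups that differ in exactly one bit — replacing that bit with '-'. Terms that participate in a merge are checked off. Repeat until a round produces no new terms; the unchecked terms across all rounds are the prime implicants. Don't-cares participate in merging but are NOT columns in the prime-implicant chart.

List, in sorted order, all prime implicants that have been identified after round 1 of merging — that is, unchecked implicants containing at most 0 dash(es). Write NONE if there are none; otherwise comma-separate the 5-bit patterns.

Round 0: 00001✓ 00100 00111✓ 01010 01101✓ 10001✓ 10010 10111✓ 11001✓ 11011✓ 11100✓ 11101✓
Round 1: -0001 -0111 -1101 1-001 11-01 110-1 1110-
PIs = {-0001, -0111, -1101, 00100, 01010, 1-001, 10010, 11-01, 110-1, 1110-}

00100, 01010, 10010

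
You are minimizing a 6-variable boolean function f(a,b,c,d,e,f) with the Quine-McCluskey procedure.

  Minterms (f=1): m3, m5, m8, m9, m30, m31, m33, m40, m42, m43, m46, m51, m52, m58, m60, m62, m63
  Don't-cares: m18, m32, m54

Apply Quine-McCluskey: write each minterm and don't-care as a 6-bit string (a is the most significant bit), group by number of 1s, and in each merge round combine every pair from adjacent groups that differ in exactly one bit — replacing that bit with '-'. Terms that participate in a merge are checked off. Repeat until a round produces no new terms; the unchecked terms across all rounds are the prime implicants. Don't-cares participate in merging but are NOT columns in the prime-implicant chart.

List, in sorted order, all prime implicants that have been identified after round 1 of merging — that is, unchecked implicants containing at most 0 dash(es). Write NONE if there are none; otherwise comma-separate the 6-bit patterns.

000011, 000101, 010010, 110011

Round 0: 000011 000101 001000✓ 001001✓ 010010 011110✓ 011111✓ 100000✓ 100001✓ 101000✓ 101010✓ 101011✓ 101110✓ 110011 110100✓ 110110✓ 111010✓ 111100✓ 111110✓ 111111✓
Round 1: -01000 -11110✓ -11111✓ 00100- 01111-✓ 1-1010✓ 1-1110✓ 10-000 10000- 101-10✓ 1010-0 10101- 11-100✓ 11-110✓ 1101-0✓ 111-10✓ 1111-0✓ 11111-✓
Round 2: -1111- 1-1-10 11-1-0
PIs = {-01000, -1111-, 000011, 000101, 00100-, 010010, 1-1-10, 10-000, 10000-, 1010-0, 10101-, 11-1-0, 110011}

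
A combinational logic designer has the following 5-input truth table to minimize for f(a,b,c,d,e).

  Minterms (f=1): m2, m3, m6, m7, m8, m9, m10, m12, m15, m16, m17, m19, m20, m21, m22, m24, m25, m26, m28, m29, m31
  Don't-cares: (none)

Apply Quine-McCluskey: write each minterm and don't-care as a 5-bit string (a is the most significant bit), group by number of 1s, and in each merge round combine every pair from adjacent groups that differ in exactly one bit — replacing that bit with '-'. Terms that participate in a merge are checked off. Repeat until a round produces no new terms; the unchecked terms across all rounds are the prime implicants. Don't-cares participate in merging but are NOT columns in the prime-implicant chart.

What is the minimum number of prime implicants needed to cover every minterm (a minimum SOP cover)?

Round 0: 00010✓ 00011✓ 00110✓ 00111✓ 01000✓ 01001✓ 01010✓ 01100✓ 01111✓ 10000✓ 10001✓ 10011✓ 10100✓ 10101✓ 10110✓ 11000✓ 11001✓ 11010✓ 11100✓ 11101✓ 11111✓
Round 1: -0011 -0110 -1000✓ -1001✓ -1010✓ -1100✓ -1111 0-010 0-111 00-10✓ 00-11✓ 0001-✓ 0011-✓ 01-00✓ 010-0✓ 0100-✓ 1-000✓ 1-001✓ 1-100✓ 1-101✓ 10-00✓ 10-01✓ 100-1 1000-✓ 101-0 1010-✓ 11-00✓ 11-01✓ 110-0✓ 1100-✓ 111-1 1110-✓
Round 2: -1-00 -10-0 -100- 00-1- 1--00✓ 1--01✓ 1-00-✓ 1-10-✓ 10-0-✓ 11-0-✓
Round 3: 1--0-
PIs = {-0011, -0110, -1-00, -10-0, -100-, -1111, 0-010, 0-111, 00-1-, 1--0-, 100-1, 101-0, 111-1}
Coverage chart:
  m2: 0-010,00-1-
  m3: -0011,00-1-
  m6: -0110,00-1-
  m7: 0-111,00-1-
  m8: -1-00,-10-0,-100-
  m9: -100- ←essential
  m10: -10-0,0-010
  m12: -1-00 ←essential
  m15: -1111,0-111
  m16: 1--0- ←essential
  m17: 1--0-,100-1
  m19: -0011,100-1
  m20: 1--0-,101-0
  m21: 1--0- ←essential
  m22: -0110,101-0
  m24: -1-00,-10-0,-100-,1--0-
  m25: -100-,1--0-
  m26: -10-0 ←essential
  m28: -1-00,1--0-
  m29: 1--0-,111-1
  m31: -1111,111-1
Essential: -1-00, -10-0, -100-, 1--0-
Petrick residual → -0011, -0110, -1111, 00-1-
Min cover (8 terms): b'c'de + b'cde' + bd'e' + bc'e' + bc'd' + bcde + a'b'd + ad'

8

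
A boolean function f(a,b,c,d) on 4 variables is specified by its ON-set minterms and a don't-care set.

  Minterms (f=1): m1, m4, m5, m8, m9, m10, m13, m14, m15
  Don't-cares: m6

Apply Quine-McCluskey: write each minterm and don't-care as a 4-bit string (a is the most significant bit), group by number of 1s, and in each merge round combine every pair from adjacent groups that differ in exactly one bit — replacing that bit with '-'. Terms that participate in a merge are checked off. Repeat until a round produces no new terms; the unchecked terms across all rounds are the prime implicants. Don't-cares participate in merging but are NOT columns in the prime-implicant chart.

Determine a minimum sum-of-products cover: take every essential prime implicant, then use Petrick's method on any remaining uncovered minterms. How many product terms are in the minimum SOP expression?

4

size-2^0 implicants → 0001(✓)  0100(✓)  0101(✓)  0110(✓)  1000(✓)  1001(✓)  1010(✓)  1101(✓)  1110(✓)  1111(✓)
size-2^1 implicants → -001(✓)  -101(✓)  -110  0-01(✓)  01-0  010-  1-01(✓)  1-10  10-0  100-  11-1  111-
size-2^2 implicants → --01
Unchecked terms (primes): --01, -110, 01-0, 010-, 1-10, 10-0, 100-, 11-1, 111-
Minterm coverage:
  m1 ⊆ --01 [E]
  m4 ⊆ 01-0,010-
  m5 ⊆ --01,010-
  m8 ⊆ 10-0,100-
  m9 ⊆ --01,100-
  m10 ⊆ 1-10,10-0
  m13 ⊆ --01,11-1
  m14 ⊆ -110,1-10,111-
  m15 ⊆ 11-1,111-
E = {--01}
Petrick residual → 01-0, 10-0, 111-
Cover = c'd + a'bd' + ab'd' + abc  |cover|=4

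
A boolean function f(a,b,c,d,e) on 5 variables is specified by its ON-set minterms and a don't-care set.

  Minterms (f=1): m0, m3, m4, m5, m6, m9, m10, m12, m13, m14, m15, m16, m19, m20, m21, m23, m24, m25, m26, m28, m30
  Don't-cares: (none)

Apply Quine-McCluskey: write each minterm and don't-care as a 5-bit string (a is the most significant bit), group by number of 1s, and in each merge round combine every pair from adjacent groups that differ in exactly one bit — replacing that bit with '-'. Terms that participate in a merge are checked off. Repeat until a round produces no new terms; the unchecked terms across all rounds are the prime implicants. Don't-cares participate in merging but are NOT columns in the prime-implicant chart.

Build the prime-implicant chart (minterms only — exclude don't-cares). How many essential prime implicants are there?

5

size-2^0 implicants → 00000(✓)  00011(✓)  00100(✓)  00101(✓)  00110(✓)  01001(✓)  01010(✓)  01100(✓)  01101(✓)  01110(✓)  01111(✓)  10000(✓)  10011(✓)  10100(✓)  10101(✓)  10111(✓)  11000(✓)  11001(✓)  11010(✓)  11100(✓)  11110(✓)
size-2^1 implicants → -0000(✓)  -0011  -0100(✓)  -0101(✓)  -1001  -1010(✓)  -1100(✓)  -1110(✓)  0-100(✓)  0-101(✓)  0-110(✓)  00-00(✓)  001-0(✓)  0010-(✓)  01-01  01-10(✓)  011-0(✓)  011-1(✓)  0110-(✓)  0111-(✓)  1-000(✓)  1-100(✓)  10-00(✓)  10-11  101-1  1010-(✓)  11-00(✓)  11-10(✓)  110-0(✓)  1100-  111-0(✓)
size-2^2 implicants → --100  -0-00  -010-  -1-10  -11-0  0-1-0  0-10-  011--  1--00  11--0
Unchecked terms (primes): --100, -0-00, -0011, -010-, -1-10, -1001, -11-0, 0-1-0, 0-10-, 01-01, 011--, 1--00, 10-11, 101-1, 11--0, 1100-
Minterm coverage:
  m0 ⊆ -0-00 [E]
  m3 ⊆ -0011 [E]
  m4 ⊆ --100,-0-00,-010-,0-1-0,0-10-
  m5 ⊆ -010-,0-10-
  m6 ⊆ 0-1-0 [E]
  m9 ⊆ -1001,01-01
  m10 ⊆ -1-10 [E]
  m12 ⊆ --100,-11-0,0-1-0,0-10-,011--
  m13 ⊆ 0-10-,01-01,011--
  m14 ⊆ -1-10,-11-0,0-1-0,011--
  m15 ⊆ 011-- [E]
  m16 ⊆ -0-00,1--00
  m19 ⊆ -0011,10-11
  m20 ⊆ --100,-0-00,-010-,1--00
  m21 ⊆ -010-,101-1
  m23 ⊆ 10-11,101-1
  m24 ⊆ 1--00,11--0,1100-
  m25 ⊆ -1001,1100-
  m26 ⊆ -1-10,11--0
  m28 ⊆ --100,-11-0,1--00,11--0
  m30 ⊆ -1-10,-11-0,11--0
E = {-0-00, -0011, -1-10, 0-1-0, 011--}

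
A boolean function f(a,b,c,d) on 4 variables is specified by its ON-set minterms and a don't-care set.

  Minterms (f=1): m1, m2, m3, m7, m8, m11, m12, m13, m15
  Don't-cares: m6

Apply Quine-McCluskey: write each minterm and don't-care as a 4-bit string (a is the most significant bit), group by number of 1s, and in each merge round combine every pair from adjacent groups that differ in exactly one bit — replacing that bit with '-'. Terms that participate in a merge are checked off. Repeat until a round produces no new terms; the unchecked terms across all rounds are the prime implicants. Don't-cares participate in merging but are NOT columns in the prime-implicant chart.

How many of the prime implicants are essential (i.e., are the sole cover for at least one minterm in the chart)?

size-2^0 implicants → 0001(✓)  0010(✓)  0011(✓)  0110(✓)  0111(✓)  1000(✓)  1011(✓)  1100(✓)  1101(✓)  1111(✓)
size-2^1 implicants → -011(✓)  -111(✓)  0-10(✓)  0-11(✓)  00-1  001-(✓)  011-(✓)  1-00  1-11(✓)  11-1  110-
size-2^2 implicants → --11  0-1-
Unchecked terms (primes): --11, 0-1-, 00-1, 1-00, 11-1, 110-
Minterm coverage:
  m1 ⊆ 00-1 [E]
  m2 ⊆ 0-1- [E]
  m3 ⊆ --11,0-1-,00-1
  m7 ⊆ --11,0-1-
  m8 ⊆ 1-00 [E]
  m11 ⊆ --11 [E]
  m12 ⊆ 1-00,110-
  m13 ⊆ 11-1,110-
  m15 ⊆ --11,11-1
E = {--11, 0-1-, 00-1, 1-00}

4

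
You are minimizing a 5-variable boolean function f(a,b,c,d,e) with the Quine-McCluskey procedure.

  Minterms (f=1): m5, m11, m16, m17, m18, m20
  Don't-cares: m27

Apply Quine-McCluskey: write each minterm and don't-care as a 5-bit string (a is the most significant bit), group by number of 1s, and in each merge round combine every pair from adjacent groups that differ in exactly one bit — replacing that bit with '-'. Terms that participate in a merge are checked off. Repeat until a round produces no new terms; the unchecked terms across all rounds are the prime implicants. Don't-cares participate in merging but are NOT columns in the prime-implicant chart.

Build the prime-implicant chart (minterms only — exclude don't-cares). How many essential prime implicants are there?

5

Round 0: 00101 01011✓ 10000✓ 10001✓ 10010✓ 10100✓ 11011✓
Round 1: -1011 10-00 100-0 1000-
PIs = {-1011, 00101, 10-00, 100-0, 1000-}
Coverage chart:
  m5: 00101 ←essential
  m11: -1011 ←essential
  m16: 10-00,100-0,1000-
  m17: 1000- ←essential
  m18: 100-0 ←essential
  m20: 10-00 ←essential
Essential: -1011, 00101, 10-00, 100-0, 1000-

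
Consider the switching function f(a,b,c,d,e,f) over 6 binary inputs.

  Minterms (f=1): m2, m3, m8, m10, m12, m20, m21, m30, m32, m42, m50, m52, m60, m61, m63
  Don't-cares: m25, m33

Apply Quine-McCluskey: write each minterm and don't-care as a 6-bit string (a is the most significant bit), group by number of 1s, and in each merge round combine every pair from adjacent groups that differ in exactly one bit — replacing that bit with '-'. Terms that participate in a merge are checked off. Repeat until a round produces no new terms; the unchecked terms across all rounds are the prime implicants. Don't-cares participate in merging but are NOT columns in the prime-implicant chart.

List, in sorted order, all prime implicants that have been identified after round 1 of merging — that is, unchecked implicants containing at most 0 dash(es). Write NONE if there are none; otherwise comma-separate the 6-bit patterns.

011001, 011110, 110010

Round 0: 000010✓ 000011✓ 001000✓ 001010✓ 001100✓ 010100✓ 010101✓ 011001 011110 100000✓ 100001✓ 101010✓ 110010 110100✓ 111100✓ 111101✓ 111111✓
Round 1: -01010 -10100 00-010 00001- 001-00 0010-0 01010- 10000- 11-100 1111-1 11110-
PIs = {-01010, -10100, 00-010, 00001-, 001-00, 0010-0, 01010-, 011001, 011110, 10000-, 11-100, 110010, 1111-1, 11110-}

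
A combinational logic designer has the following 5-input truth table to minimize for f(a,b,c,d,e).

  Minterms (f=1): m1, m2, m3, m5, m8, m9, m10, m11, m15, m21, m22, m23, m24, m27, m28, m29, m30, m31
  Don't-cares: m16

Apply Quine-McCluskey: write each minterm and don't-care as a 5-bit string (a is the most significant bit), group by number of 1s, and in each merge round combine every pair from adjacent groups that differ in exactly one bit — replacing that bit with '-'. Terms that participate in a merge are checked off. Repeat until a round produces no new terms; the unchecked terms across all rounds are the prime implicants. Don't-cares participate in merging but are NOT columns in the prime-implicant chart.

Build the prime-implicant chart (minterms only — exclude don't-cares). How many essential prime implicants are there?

size-2^0 implicants → 00001(✓)  00010(✓)  00011(✓)  00101(✓)  01000(✓)  01001(✓)  01010(✓)  01011(✓)  01111(✓)  10000(✓)  10101(✓)  10110(✓)  10111(✓)  11000(✓)  11011(✓)  11100(✓)  11101(✓)  11110(✓)  11111(✓)
size-2^1 implicants → -0101  -1000  -1011(✓)  -1111(✓)  0-001(✓)  0-010(✓)  0-011(✓)  00-01  000-1(✓)  0001-(✓)  01-11(✓)  010-0(✓)  010-1(✓)  0100-(✓)  0101-(✓)  1-000  1-101(✓)  1-110(✓)  1-111(✓)  101-1(✓)  1011-(✓)  11-00  11-11(✓)  111-0(✓)  111-1(✓)  1110-(✓)  1111-(✓)
size-2^2 implicants → -1-11  0-0-1  0-01-  010--  1-1-1  1-11-  111--
Unchecked terms (primes): -0101, -1-11, -1000, 0-0-1, 0-01-, 00-01, 010--, 1-000, 1-1-1, 1-11-, 11-00, 111--
Minterm coverage:
  m1 ⊆ 0-0-1,00-01
  m2 ⊆ 0-01- [E]
  m3 ⊆ 0-0-1,0-01-
  m5 ⊆ -0101,00-01
  m8 ⊆ -1000,010--
  m9 ⊆ 0-0-1,010--
  m10 ⊆ 0-01-,010--
  m11 ⊆ -1-11,0-0-1,0-01-,010--
  m15 ⊆ -1-11 [E]
  m21 ⊆ -0101,1-1-1
  m22 ⊆ 1-11- [E]
  m23 ⊆ 1-1-1,1-11-
  m24 ⊆ -1000,1-000,11-00
  m27 ⊆ -1-11 [E]
  m28 ⊆ 11-00,111--
  m29 ⊆ 1-1-1,111--
  m30 ⊆ 1-11-,111--
  m31 ⊆ -1-11,1-1-1,1-11-,111--
E = {-1-11, 0-01-, 1-11-}

3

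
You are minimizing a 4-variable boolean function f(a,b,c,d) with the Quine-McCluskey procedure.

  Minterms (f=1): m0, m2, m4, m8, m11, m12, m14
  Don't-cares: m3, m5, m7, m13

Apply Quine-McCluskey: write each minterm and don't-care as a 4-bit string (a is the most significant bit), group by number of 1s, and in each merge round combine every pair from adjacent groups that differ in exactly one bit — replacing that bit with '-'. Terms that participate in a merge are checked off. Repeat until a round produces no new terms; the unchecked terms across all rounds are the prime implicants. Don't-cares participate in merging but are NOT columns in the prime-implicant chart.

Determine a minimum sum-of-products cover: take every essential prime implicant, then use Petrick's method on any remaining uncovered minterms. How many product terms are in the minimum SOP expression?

[col 0] 0000*, 0010*, 0011*, 0100*, 0101*, 0111*, 1000*, 1011*, 1100*, 1101*, 1110*
[col 1] -000*, -011, -100*, -101*, 0-00*, 0-11, 00-0, 001-, 01-1, 010-*, 1-00*, 11-0, 110-*
[col 2] --00, -10-
Prime implicants: --00, -011, -10-, 0-11, 00-0, 001-, 01-1, 11-0
PI chart (minterm → PIs covering it):
  0 | --00,00-0
  2 | 00-0,001-
  4 | --00,-10-
  8 | --00  (sole → essential)
  11 | -011  (sole → essential)
  12 | --00,-10-,11-0
  14 | 11-0  (sole → essential)
Essential prime implicants: --00, -011, 11-0
Petrick residual → 00-0
Minimum SOP uses 4 PIs: c'd' + b'cd + a'b'd' + abd'

4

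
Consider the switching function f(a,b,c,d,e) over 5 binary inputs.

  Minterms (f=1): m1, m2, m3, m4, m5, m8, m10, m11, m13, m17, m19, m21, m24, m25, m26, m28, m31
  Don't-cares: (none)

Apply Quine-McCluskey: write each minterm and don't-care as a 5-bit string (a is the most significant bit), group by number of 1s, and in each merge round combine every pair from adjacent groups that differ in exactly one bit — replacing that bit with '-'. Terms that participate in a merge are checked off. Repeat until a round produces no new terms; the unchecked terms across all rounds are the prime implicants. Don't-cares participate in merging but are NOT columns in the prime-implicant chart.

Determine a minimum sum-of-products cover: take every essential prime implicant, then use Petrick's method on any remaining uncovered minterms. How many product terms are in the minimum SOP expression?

9

[col 0] 00001*, 00010*, 00011*, 00100*, 00101*, 01000*, 01010*, 01011*, 01101*, 10001*, 10011*, 10101*, 11000*, 11001*, 11010*, 11100*, 11111
[col 1] -0001*, -0011*, -0101*, -1000*, -1010*, 0-010*, 0-011*, 0-101, 00-01*, 000-1*, 0001-*, 0010-, 010-0*, 0101-*, 1-001, 10-01*, 100-1*, 11-00, 110-0*, 1100-
[col 2] -0-01, -00-1, -10-0, 0-01-
Prime implicants: -0-01, -00-1, -10-0, 0-01-, 0-101, 0010-, 1-001, 11-00, 1100-, 11111
PI chart (minterm → PIs covering it):
  1 | -0-01,-00-1
  2 | 0-01-  (sole → essential)
  3 | -00-1,0-01-
  4 | 0010-  (sole → essential)
  5 | -0-01,0-101,0010-
  8 | -10-0  (sole → essential)
  10 | -10-0,0-01-
  11 | 0-01-  (sole → essential)
  13 | 0-101  (sole → essential)
  17 | -0-01,-00-1,1-001
  19 | -00-1  (sole → essential)
  21 | -0-01  (sole → essential)
  24 | -10-0,11-00,1100-
  25 | 1-001,1100-
  26 | -10-0  (sole → essential)
  28 | 11-00  (sole → essential)
  31 | 11111  (sole → essential)
Essential prime implicants: -0-01, -00-1, -10-0, 0-01-, 0-101, 0010-, 11-00, 11111
Petrick residual → 1-001
Minimum SOP uses 9 PIs: b'd'e + b'c'e + bc'e' + a'c'd + a'cd'e + a'b'cd' + ac'd'e + abd'e' + abcde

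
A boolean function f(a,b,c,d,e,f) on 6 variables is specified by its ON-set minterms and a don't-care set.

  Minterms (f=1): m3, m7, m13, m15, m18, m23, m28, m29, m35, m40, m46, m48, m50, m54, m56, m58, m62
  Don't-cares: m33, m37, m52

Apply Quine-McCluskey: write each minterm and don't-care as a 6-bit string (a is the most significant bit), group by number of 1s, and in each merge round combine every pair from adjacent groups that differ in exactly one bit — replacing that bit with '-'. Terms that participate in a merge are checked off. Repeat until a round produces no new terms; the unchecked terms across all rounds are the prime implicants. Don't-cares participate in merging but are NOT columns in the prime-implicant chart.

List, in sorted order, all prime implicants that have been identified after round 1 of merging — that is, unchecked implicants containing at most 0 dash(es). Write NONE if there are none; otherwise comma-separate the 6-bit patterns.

size-2^0 implicants → 000011(✓)  000111(✓)  001101(✓)  001111(✓)  010010(✓)  010111(✓)  011100(✓)  011101(✓)  100001(✓)  100011(✓)  100101(✓)  101000(✓)  101110(✓)  110000(✓)  110010(✓)  110100(✓)  110110(✓)  111000(✓)  111010(✓)  111110(✓)
size-2^1 implicants → -00011  -10010  0-0111  0-1101  00-111  000-11  0011-1  01110-  1-1000  1-1110  100-01  1000-1  11-000(✓)  11-010(✓)  11-110(✓)  110-00(✓)  110-10(✓)  1100-0(✓)  1101-0(✓)  111-10(✓)  1110-0(✓)
size-2^2 implicants → 11--10  11-0-0  110--0
Unchecked terms (primes): -00011, -10010, 0-0111, 0-1101, 00-111, 000-11, 0011-1, 01110-, 1-1000, 1-1110, 100-01, 1000-1, 11--10, 11-0-0, 110--0

NONE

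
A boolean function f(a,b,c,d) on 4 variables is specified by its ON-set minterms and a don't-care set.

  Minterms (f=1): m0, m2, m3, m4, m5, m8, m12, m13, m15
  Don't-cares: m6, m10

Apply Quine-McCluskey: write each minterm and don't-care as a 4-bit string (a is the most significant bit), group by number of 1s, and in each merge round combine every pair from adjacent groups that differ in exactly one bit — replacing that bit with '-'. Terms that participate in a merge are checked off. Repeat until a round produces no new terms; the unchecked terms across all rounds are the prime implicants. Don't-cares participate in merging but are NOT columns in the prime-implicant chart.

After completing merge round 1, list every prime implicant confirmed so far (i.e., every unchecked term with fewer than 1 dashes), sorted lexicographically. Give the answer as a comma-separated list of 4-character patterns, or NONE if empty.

[col 0] 0000*, 0010*, 0011*, 0100*, 0101*, 0110*, 1000*, 1010*, 1100*, 1101*, 1111*
[col 1] -000*, -010*, -100*, -101*, 0-00*, 0-10*, 00-0*, 001-, 01-0*, 010-*, 1-00*, 10-0*, 11-1, 110-*
[col 2] --00, -0-0, -10-, 0--0
Prime implicants: --00, -0-0, -10-, 0--0, 001-, 11-1

NONE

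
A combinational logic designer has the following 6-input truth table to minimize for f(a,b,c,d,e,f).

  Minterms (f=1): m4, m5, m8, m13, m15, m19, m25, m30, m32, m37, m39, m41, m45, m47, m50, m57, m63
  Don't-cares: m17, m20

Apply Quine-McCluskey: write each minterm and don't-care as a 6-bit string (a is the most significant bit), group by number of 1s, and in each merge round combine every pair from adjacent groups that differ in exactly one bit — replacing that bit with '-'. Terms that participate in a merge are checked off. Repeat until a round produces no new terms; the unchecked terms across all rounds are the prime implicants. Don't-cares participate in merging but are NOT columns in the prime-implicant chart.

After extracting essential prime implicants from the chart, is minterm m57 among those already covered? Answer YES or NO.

NO

Round 0: 000100✓ 000101✓ 001000 001101✓ 001111✓ 010001✓ 010011✓ 010100✓ 011001✓ 011110 100000 100101✓ 100111✓ 101001✓ 101101✓ 101111✓ 110010 111001✓ 111111✓
Round 1: -00101✓ -01101✓ -01111✓ -11001 0-0100 00-101✓ 00010- 0011-1✓ 01-001 0100-1 1-1001 1-1111 10-101✓ 10-111✓ 1001-1✓ 101-01 1011-1✓
Round 2: -0-101 -011-1 10-1-1
PIs = {-0-101, -011-1, -11001, 0-0100, 00010-, 001000, 01-001, 0100-1, 011110, 1-1001, 1-1111, 10-1-1, 100000, 101-01, 110010}
Coverage chart:
  m4: 0-0100,00010-
  m5: -0-101,00010-
  m8: 001000 ←essential
  m13: -0-101,-011-1
  m15: -011-1 ←essential
  m19: 0100-1 ←essential
  m25: -11001,01-001
  m30: 011110 ←essential
  m32: 100000 ←essential
  m37: -0-101,10-1-1
  m39: 10-1-1 ←essential
  m41: 1-1001,101-01
  m45: -0-101,-011-1,10-1-1,101-01
  m47: -011-1,1-1111,10-1-1
  m50: 110010 ←essential
  m57: -11001,1-1001
  m63: 1-1111 ←essential
Essential: -011-1, 001000, 0100-1, 011110, 1-1111, 10-1-1, 100000, 110010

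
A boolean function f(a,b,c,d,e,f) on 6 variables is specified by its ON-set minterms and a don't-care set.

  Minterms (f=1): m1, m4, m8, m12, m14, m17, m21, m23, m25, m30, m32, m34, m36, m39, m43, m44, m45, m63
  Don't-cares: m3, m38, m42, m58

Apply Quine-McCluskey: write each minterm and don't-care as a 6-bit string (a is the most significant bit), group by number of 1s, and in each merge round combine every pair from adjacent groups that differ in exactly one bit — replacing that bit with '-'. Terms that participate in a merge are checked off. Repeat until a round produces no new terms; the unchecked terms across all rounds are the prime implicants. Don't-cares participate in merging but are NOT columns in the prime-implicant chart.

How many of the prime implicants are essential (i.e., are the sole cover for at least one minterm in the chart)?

10

Round 0: 000001✓ 000011✓ 000100✓ 001000✓ 001100✓ 001110✓ 010001✓ 010101✓ 010111✓ 011001✓ 011110✓ 100000✓ 100010✓ 100100✓ 100110✓ 100111✓ 101010✓ 101011✓ 101100✓ 101101✓ 111010✓ 111111
Round 1: -00100✓ -01100✓ 0-0001 0-1110 00-100✓ 0000-1 001-00 0011-0 01-001 010-01 0101-1 1-1010 10-010 10-100✓ 100-00✓ 100-10✓ 1000-0✓ 1001-0✓ 10011- 10101- 10110-
Round 2: -0-100 100--0
PIs = {-0-100, 0-0001, 0-1110, 0000-1, 001-00, 0011-0, 01-001, 010-01, 0101-1, 1-1010, 10-010, 100--0, 10011-, 10101-, 10110-, 111111}
Coverage chart:
  m1: 0-0001,0000-1
  m4: -0-100 ←essential
  m8: 001-00 ←essential
  m12: -0-100,001-00,0011-0
  m14: 0-1110,0011-0
  m17: 0-0001,01-001,010-01
  m21: 010-01,0101-1
  m23: 0101-1 ←essential
  m25: 01-001 ←essential
  m30: 0-1110 ←essential
  m32: 100--0 ←essential
  m34: 10-010,100--0
  m36: -0-100,100--0
  m39: 10011- ←essential
  m43: 10101- ←essential
  m44: -0-100,10110-
  m45: 10110- ←essential
  m63: 111111 ←essential
Essential: -0-100, 0-1110, 001-00, 01-001, 0101-1, 100--0, 10011-, 10101-, 10110-, 111111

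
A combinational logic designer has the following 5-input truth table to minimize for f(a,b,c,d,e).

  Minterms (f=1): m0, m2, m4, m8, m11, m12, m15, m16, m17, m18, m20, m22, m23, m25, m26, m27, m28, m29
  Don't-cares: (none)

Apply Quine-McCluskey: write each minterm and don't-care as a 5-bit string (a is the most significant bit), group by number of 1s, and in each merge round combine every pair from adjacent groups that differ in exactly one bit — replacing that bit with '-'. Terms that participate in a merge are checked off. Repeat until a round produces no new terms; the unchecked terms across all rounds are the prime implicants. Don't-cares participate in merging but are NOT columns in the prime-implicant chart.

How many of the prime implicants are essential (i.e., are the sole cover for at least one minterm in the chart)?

4

size-2^0 implicants → 00000(✓)  00010(✓)  00100(✓)  01000(✓)  01011(✓)  01100(✓)  01111(✓)  10000(✓)  10001(✓)  10010(✓)  10100(✓)  10110(✓)  10111(✓)  11001(✓)  11010(✓)  11011(✓)  11100(✓)  11101(✓)
size-2^1 implicants → -0000(✓)  -0010(✓)  -0100(✓)  -1011  -1100(✓)  0-000(✓)  0-100(✓)  00-00(✓)  000-0(✓)  01-00(✓)  01-11  1-001  1-010  1-100(✓)  10-00(✓)  10-10(✓)  100-0(✓)  1000-  101-0(✓)  1011-  11-01  110-1  1101-  1110-
size-2^2 implicants → --100  -0-00  -00-0  0--00  10--0
Unchecked terms (primes): --100, -0-00, -00-0, -1011, 0--00, 01-11, 1-001, 1-010, 10--0, 1000-, 1011-, 11-01, 110-1, 1101-, 1110-
Minterm coverage:
  m0 ⊆ -0-00,-00-0,0--00
  m2 ⊆ -00-0 [E]
  m4 ⊆ --100,-0-00,0--00
  m8 ⊆ 0--00 [E]
  m11 ⊆ -1011,01-11
  m12 ⊆ --100,0--00
  m15 ⊆ 01-11 [E]
  m16 ⊆ -0-00,-00-0,10--0,1000-
  m17 ⊆ 1-001,1000-
  m18 ⊆ -00-0,1-010,10--0
  m20 ⊆ --100,-0-00,10--0
  m22 ⊆ 10--0,1011-
  m23 ⊆ 1011- [E]
  m25 ⊆ 1-001,11-01,110-1
  m26 ⊆ 1-010,1101-
  m27 ⊆ -1011,110-1,1101-
  m28 ⊆ --100,1110-
  m29 ⊆ 11-01,1110-
E = {-00-0, 0--00, 01-11, 1011-}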